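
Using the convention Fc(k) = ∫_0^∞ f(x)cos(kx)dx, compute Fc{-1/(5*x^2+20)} -pi*exp(-2*k)/20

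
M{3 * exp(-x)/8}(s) 3 * gamma(s)/8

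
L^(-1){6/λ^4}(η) η^3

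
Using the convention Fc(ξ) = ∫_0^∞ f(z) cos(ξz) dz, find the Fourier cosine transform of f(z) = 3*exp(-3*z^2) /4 sqrt(3)*sqrt(pi)*exp(-ξ^2/12) /8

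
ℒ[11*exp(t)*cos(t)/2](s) 11*(s - 1)/(2*((s - 1)^2 + 1))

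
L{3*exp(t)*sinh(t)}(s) 3/(s*(s - 2))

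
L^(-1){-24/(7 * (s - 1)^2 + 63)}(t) -8 * exp(t) * sin(3 * t)/7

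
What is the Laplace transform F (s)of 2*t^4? 48/s^5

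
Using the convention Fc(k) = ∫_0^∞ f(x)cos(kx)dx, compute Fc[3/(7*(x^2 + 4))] 3*pi*exp(-2*k)/28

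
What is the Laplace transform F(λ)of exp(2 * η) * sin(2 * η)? 2/((λ - 2)^2 + 4)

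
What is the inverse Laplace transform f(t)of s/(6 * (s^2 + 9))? cos(3 * t)/6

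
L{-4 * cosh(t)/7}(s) -4 * s/(7 * s^2 - 7)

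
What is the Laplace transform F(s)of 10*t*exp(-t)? 10/(s + 1)^2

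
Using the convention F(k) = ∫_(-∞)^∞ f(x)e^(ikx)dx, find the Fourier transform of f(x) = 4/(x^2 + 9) 4*pi*exp(-3*Abs(k))/3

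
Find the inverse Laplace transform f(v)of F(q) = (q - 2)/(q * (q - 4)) exp(2 * v) * cosh(2 * v)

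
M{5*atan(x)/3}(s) -5*pi*sec(pi*s/2)/(6*s)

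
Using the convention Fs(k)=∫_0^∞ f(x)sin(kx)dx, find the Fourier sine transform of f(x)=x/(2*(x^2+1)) pi*exp(-k)/4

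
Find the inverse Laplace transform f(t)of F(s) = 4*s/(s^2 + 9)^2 2*t*sin(3*t)/3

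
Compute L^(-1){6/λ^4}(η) η^3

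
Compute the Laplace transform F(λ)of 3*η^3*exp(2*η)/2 9/(λ - 2)^4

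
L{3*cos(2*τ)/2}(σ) 3*σ/(2*(σ^2 + 4))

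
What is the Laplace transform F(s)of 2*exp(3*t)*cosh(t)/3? 2*(s - 3)/(3*((s - 3)^2-1))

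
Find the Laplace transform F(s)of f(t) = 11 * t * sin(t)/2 11 * s/(s^2 + 1)^2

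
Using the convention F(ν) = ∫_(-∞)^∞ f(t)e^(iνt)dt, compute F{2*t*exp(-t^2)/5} I*sqrt(pi)*ν*exp(-ν^2/4)/5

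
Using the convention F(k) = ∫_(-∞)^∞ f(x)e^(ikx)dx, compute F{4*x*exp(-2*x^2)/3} sqrt(2)*I*sqrt(pi)*k*exp(-k^2/8)/6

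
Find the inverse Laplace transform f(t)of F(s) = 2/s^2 2*t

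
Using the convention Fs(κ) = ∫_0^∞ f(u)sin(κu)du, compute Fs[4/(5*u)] 2*pi/5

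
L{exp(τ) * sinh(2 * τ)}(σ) 2/((σ - 1)^2-4)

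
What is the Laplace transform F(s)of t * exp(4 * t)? (s - 4)^(-2)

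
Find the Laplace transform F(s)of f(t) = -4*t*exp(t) -4/(s - 1)^2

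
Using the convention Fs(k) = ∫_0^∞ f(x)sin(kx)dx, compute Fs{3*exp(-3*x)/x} 3*atan(k/3)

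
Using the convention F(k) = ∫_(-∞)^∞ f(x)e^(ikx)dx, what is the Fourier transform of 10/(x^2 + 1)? 10 * pi * exp(-Abs(k))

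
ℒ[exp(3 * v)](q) 1/(q - 3)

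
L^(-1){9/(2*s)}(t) 9/2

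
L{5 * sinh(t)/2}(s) 5/(2 * (s^2 - 1))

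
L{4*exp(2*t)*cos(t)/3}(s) 4*(s - 2)/(3*((s - 2)^2 + 1))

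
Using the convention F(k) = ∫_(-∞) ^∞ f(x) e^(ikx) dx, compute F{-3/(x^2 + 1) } -3 * pi * exp(-Abs(k) ) 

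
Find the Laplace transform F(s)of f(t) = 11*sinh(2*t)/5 22/(5*(s^2 - 4))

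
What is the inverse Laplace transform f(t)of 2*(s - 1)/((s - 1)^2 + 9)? 2*exp(t)*cos(3*t)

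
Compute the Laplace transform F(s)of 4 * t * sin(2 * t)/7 16 * s/(7 * (s^2 + 4)^2)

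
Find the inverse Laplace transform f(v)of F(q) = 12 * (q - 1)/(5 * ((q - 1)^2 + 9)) 12 * exp(v) * cos(3 * v)/5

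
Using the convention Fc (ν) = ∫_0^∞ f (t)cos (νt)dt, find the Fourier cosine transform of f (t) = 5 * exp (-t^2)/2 5 * sqrt (pi) * exp (-ν^2/4)/4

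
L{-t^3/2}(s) -3/s^4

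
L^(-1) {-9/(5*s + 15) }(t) -9*exp(-3*t) /5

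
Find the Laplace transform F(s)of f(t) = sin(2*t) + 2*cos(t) 2*s/(s^2 + 1) + 2/(s^2 + 4)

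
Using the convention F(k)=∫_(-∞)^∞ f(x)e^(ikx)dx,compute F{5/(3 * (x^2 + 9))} 5 * pi * exp(-3 * Abs(k))/9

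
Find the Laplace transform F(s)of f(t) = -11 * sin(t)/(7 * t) -11 * atan(1/s)/7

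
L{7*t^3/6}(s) 7/s^4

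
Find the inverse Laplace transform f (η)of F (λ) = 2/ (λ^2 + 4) sin (2*η)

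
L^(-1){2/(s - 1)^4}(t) t^3 * exp(t)/3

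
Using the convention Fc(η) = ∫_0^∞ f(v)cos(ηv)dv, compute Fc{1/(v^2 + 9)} pi*exp(-3*η)/6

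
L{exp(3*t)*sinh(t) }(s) 1/((s - 3) ^2 - 1) 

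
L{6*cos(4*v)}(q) 6*q/(q^2 + 16)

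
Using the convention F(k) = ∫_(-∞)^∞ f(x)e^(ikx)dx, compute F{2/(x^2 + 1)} 2*pi*exp(-Abs(k))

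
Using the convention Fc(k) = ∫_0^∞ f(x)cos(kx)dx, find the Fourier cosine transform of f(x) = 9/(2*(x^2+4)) 9*pi*exp(-2*k)/8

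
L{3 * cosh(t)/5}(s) 3 * s/(5 * (s^2-1))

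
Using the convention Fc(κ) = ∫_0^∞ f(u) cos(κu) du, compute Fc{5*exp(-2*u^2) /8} 5*sqrt(2)*sqrt(pi)*exp(-κ^2/8) /32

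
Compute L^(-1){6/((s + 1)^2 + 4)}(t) 3*exp(-t)*sin(2*t)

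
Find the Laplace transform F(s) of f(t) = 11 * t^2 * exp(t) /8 11/(4 * (s - 1) ^3) 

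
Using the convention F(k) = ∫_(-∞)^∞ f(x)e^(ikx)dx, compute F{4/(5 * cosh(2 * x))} 2 * pi/(5 * cosh(pi * k/4))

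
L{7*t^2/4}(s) 7/(2*s^3)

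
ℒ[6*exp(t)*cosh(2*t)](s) 6*(s - 1)/((s - 1)^2-4)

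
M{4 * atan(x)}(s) -2 * pi * sec(pi * s/2)/s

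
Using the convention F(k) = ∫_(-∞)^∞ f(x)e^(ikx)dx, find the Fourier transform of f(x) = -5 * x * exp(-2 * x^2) -5 * sqrt(2) * I * sqrt(pi) * k * exp(-k^2/8)/8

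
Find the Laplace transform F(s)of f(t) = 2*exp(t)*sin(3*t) 6/((s - 1)^2 + 9)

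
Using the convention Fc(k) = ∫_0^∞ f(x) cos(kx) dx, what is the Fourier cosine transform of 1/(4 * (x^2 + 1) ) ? pi * exp(-k) /8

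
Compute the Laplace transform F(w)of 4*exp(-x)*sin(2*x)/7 8/(7*((w+1)^2+4))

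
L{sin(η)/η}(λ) atan(1/λ)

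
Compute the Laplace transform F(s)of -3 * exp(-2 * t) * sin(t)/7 -3/(7 * (s + 2)^2 + 7)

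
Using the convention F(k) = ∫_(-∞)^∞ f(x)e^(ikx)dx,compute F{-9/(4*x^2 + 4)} -9*pi*exp(-Abs(k))/4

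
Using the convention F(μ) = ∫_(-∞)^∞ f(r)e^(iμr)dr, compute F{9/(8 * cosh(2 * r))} 9 * pi/(16 * cosh(pi * μ/4))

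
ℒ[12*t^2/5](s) 24/(5*s^3)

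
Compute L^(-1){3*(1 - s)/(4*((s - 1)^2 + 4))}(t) -3*exp(t)*cos(2*t)/4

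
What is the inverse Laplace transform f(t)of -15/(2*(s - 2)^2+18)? -5*exp(2*t)*sin(3*t)/2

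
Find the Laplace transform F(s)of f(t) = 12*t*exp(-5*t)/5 12/(5*(s + 5)^2)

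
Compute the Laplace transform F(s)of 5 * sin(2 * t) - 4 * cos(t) 10/(s^2 + 4) - 4 * s/(s^2 + 1)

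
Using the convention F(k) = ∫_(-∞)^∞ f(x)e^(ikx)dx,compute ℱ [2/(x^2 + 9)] 2*pi*exp(-3*Abs(k))/3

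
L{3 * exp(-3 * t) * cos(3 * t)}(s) 3 * (s + 3)/((s + 3)^2 + 9)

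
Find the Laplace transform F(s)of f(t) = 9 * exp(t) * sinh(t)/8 9/(8 * s * (s - 2))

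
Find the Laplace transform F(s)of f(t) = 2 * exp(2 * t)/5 2/(5 * (s - 2))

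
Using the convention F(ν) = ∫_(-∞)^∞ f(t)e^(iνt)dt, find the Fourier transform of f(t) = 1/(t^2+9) pi*exp(-3*Abs(ν))/3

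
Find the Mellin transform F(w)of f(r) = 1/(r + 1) pi*csc(pi*w)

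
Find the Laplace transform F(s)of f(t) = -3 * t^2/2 -3/s^3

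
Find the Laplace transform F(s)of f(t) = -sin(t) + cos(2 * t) s/(s^2 + 4)-1/(s^2 + 1)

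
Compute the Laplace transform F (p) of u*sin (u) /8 p/ (4*(p^2 + 1) ^2) 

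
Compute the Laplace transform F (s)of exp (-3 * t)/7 1/ (7 * (s+3))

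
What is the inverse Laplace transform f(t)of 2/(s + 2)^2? 2 * t * exp(-2 * t)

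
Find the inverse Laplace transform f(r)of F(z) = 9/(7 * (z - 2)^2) 9 * r * exp(2 * r)/7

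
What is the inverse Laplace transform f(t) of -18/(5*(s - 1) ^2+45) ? -6*exp(t)*sin(3*t) /5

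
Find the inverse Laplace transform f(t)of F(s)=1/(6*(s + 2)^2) t*exp(-2*t)/6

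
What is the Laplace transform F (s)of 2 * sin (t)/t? 2 * atan (1/s)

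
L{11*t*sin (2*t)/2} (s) 22*s/ (s^2 + 4)^2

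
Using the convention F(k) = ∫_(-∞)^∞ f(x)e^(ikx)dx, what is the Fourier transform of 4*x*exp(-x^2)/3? 2*I*sqrt(pi)*k*exp(-k^2/4)/3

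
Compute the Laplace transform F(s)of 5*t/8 5/(8*s^2)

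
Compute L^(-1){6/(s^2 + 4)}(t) 3*sin(2*t)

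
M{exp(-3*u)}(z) gamma(z)/3^z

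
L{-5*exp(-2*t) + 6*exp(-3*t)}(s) 6/(s + 3) - 5/(s + 2)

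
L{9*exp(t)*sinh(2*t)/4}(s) 9/(2*((s - 1)^2-4))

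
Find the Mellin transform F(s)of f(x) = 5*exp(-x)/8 5*gamma(s)/8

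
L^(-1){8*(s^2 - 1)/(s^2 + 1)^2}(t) 8*t*cos(t)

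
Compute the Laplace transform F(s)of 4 4/s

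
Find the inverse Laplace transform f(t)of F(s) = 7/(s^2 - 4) 7 * sinh(2 * t)/2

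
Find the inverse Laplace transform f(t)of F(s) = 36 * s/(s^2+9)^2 6 * t * sin(3 * t)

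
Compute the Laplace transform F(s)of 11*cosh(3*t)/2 11*s/(2*(s^2 - 9))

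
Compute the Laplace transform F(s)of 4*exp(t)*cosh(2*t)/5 4*(s - 1)/(5*((s - 1)^2 - 4))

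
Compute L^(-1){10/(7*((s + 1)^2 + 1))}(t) 10*exp(-t)*sin(t)/7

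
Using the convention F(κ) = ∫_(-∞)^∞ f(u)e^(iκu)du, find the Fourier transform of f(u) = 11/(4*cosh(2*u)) 11*pi/(8*cosh(pi*κ/4))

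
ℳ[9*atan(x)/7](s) -9*pi*sec(pi*s/2)/(14*s)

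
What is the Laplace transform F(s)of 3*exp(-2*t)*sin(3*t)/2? 9/(2*((s + 2)^2 + 9))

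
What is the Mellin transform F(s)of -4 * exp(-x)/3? -4 * gamma(s)/3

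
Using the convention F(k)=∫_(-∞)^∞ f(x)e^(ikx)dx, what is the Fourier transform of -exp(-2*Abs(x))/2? -2/(k^2 + 4)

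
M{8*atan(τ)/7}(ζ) -4*pi*sec(pi*ζ/2)/(7*ζ)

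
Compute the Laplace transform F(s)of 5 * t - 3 5/s^2 - 3/s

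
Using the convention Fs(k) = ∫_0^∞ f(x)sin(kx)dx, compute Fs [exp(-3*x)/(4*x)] atan(k/3)/4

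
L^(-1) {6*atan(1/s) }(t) 6*sin(t) /t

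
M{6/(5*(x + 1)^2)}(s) -6*pi*(s - 1)/(5*sin(pi*s))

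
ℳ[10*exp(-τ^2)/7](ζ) 5*gamma(ζ/2)/7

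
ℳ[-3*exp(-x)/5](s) -3*gamma(s)/5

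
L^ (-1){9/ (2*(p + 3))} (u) 9*exp (-3*u)/2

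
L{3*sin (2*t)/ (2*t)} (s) 3*atan (2/s)/2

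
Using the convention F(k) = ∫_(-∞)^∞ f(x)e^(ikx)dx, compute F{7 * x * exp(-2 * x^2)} 7 * sqrt(2) * I * sqrt(pi) * k * exp(-k^2/8)/8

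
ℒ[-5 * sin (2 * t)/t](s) -5 * atan (2/s)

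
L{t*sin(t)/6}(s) s/(3*(s^2 + 1)^2)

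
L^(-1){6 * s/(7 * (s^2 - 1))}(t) 6 * cosh(t)/7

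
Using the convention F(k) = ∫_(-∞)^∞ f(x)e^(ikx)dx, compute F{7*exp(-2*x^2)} 7*sqrt(2)*sqrt(pi)*exp(-k^2/8)/2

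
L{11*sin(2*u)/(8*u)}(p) 11*atan(2/p)/8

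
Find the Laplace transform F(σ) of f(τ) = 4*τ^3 24/σ^4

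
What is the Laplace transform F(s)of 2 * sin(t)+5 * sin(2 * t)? 10/(s^2+4)+2/(s^2+1)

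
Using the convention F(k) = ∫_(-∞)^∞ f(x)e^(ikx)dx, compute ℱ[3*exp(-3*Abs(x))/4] 9/(2*(k^2 + 9))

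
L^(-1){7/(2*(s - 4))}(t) 7*exp(4*t)/2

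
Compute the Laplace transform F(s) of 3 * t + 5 3/s^2 + 5/s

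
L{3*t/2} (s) 3/ (2*s^2)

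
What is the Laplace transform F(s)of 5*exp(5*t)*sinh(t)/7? 5/(7*((s - 5)^2-1))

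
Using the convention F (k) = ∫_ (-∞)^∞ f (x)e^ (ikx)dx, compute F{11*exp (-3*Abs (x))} 66/ (k^2+9)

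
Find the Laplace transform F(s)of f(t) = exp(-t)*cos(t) (s + 1)/((s + 1)^2 + 1)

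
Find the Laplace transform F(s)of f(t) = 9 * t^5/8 135/s^6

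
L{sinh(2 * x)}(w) 2/(w^2 - 4)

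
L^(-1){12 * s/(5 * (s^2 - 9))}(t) 12 * cosh(3 * t)/5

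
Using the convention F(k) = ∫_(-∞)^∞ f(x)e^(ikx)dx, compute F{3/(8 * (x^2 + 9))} pi * exp(-3 * Abs(k))/8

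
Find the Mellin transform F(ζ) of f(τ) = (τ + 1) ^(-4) gamma(ζ)*gamma(4 - ζ) /6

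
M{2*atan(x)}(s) -pi*sec(pi*s/2)/s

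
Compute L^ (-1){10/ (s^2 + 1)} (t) 10*sin (t)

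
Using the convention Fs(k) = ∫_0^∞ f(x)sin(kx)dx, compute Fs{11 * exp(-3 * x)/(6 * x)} 11 * atan(k/3)/6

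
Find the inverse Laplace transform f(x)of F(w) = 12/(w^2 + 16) 3*sin(4*x)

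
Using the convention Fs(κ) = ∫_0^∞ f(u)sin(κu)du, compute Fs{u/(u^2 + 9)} pi * exp(-3 * κ)/2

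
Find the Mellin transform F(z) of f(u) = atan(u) -pi*sec(pi*z/2) /(2*z) 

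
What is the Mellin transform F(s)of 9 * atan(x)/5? -9 * pi * sec(pi * s/2)/(10 * s)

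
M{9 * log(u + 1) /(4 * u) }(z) -9 * pi * csc(pi * z) /(4 * z - 4) 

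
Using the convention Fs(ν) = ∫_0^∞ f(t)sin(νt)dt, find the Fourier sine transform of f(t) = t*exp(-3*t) 6*ν/(ν^2 + 9)^2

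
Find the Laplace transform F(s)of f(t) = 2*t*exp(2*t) 2/(s - 2)^2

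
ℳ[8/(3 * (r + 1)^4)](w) 4 * gamma(w) * gamma(4 - w)/9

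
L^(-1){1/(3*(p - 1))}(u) exp(u)/3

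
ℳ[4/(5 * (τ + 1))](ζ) 4 * pi * csc(pi * ζ)/5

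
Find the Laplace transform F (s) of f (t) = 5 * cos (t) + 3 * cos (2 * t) 5 * s/ (s^2 + 1) + 3 * s/ (s^2 + 4) 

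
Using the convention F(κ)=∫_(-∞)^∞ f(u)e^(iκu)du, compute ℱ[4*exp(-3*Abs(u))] 24/(κ^2+9)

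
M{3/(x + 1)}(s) 3 * pi * csc(pi * s)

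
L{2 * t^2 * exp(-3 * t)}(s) 4/(s + 3)^3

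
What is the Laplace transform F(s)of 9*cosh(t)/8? 9*s/(8*(s^2 - 1))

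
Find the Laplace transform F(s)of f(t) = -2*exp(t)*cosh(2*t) 2*(1 - s)/((s - 1)^2 - 4)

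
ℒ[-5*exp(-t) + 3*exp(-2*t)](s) 3/(s + 2) - 5/(s + 1)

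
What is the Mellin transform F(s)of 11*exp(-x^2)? 11*gamma(s/2)/2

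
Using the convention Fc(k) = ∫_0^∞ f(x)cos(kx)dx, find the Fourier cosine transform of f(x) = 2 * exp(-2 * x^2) sqrt(2) * sqrt(pi) * exp(-k^2/8)/2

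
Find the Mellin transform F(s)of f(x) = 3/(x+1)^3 3 * pi * (s - 2) * (s - 1)/(2 * sin(pi * s))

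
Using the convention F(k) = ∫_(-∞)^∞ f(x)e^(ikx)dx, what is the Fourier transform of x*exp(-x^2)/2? I*sqrt(pi)*k*exp(-k^2/4)/4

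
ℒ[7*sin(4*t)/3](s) 28/(3*(s^2 + 16))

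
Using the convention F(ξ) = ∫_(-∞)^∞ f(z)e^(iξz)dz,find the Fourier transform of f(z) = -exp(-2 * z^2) -sqrt(2) * sqrt(pi) * exp(-ξ^2/8)/2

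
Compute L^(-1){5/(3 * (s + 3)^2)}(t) 5 * t * exp(-3 * t)/3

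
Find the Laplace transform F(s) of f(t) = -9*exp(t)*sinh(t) -9/(s*(s - 2) ) 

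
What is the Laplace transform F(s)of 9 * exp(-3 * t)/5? 9/(5 * (s+3))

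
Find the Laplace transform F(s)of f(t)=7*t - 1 7/s^2 - 1/s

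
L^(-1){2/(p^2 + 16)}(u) sin(4 * u)/2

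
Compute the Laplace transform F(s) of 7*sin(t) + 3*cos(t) 7/(s^2 + 1) + 3*s/(s^2 + 1) 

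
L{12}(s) 12/s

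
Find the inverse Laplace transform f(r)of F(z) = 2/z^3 r^2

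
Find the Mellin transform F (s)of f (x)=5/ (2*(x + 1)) 5*pi*csc (pi*s)/2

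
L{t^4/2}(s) 12/s^5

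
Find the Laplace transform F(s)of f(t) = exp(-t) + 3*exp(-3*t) 1/(s + 1) + 3/(s + 3)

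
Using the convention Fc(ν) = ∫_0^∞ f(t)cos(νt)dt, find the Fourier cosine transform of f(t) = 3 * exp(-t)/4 3/(4 * (ν^2+1))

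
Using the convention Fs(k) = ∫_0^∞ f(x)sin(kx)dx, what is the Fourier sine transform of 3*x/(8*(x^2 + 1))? 3*pi*exp(-k)/16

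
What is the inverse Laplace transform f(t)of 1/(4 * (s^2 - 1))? sinh(t)/4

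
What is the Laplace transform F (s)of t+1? 1/s+s^ (-2)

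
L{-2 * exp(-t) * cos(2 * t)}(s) 2 * (-s - 1)/((s+1)^2+4)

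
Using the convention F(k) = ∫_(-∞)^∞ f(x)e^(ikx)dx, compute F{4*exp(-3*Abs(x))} 24/(k^2 + 9)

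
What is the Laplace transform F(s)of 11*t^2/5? 22/(5*s^3)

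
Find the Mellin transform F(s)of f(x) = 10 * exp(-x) 10 * gamma(s)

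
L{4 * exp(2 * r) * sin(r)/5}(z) 4/(5 * ((z - 2)^2 + 1))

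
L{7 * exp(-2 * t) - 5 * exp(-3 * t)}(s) 7/(s+2) - 5/(s+3)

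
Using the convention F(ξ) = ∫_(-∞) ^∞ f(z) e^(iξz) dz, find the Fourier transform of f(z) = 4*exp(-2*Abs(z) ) 16/(ξ^2 + 4) 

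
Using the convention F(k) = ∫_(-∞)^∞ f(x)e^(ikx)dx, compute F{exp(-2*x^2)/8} sqrt(2)*sqrt(pi)*exp(-k^2/8)/16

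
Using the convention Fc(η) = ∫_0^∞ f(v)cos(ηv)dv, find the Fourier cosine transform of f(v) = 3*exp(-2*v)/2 3/(η^2 + 4)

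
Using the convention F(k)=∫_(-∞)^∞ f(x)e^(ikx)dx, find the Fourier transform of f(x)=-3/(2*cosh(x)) -3*pi/(2*cosh(pi*k/2))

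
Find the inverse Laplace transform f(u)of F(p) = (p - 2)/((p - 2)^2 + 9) exp(2 * u) * cos(3 * u)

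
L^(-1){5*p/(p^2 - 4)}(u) 5*cosh(2*u)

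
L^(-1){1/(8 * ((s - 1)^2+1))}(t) exp(t) * sin(t)/8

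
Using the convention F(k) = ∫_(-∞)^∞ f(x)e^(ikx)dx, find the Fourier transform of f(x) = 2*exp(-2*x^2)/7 sqrt(2)*sqrt(pi)*exp(-k^2/8)/7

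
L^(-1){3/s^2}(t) 3*t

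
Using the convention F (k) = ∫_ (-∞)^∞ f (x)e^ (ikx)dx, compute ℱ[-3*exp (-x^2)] -3*sqrt (pi)*exp (-k^2/4)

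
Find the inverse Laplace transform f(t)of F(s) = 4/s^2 4*t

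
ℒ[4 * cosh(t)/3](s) 4 * s/(3 * (s^2 - 1))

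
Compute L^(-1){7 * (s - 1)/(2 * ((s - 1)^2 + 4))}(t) 7 * exp(t) * cos(2 * t)/2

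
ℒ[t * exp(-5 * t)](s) (s + 5)^(-2)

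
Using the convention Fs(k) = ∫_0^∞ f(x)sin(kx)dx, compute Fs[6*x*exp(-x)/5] 12*k/(5*(k^2+1)^2)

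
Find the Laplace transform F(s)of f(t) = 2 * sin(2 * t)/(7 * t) 2 * atan(2/s)/7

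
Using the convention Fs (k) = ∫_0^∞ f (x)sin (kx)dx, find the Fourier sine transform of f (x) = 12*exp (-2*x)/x 12*atan (k/2)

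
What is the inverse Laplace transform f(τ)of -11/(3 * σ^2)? -11 * τ/3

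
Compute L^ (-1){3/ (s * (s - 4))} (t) 3 * exp (2 * t) * sinh (2 * t)/2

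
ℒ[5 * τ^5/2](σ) 300/σ^6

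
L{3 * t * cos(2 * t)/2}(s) 3 * (s^2 - 4)/(2 * (s^2 + 4)^2)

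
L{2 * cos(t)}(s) 2 * s/(s^2+1)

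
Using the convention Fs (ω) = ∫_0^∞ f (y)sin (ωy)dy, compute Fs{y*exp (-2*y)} 4*ω/ (ω^2+4)^2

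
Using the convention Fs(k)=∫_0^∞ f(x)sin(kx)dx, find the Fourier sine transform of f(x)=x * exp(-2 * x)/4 k/(k^2+4)^2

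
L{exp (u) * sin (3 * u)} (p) 3/ ( (p - 1)^2 + 9)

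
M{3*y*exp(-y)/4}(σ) 3*gamma(σ+1)/4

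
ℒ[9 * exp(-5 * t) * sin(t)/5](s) 9/(5 * ((s + 5)^2 + 1))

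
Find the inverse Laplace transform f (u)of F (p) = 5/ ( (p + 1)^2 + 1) 5*exp (-u)*sin (u)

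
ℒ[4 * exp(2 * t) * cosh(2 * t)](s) 4 * (s - 2)/(s * (s - 4))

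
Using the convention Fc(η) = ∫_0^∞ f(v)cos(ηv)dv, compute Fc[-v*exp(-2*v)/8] (η^2 - 4)/(8*(η^2 + 4)^2)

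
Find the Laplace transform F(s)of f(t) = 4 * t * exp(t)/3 4/(3 * (s - 1)^2)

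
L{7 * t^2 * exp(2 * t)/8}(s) 7/(4 * (s - 2)^3)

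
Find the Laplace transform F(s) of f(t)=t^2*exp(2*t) 2/(s - 2) ^3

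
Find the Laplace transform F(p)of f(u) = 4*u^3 24/p^4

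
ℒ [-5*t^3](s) -30/s^4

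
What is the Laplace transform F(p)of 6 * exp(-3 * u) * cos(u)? 6 * (p + 3)/((p + 3)^2 + 1)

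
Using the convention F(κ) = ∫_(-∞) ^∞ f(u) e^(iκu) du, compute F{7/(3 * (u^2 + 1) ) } 7 * pi * exp(-Abs(κ) ) /3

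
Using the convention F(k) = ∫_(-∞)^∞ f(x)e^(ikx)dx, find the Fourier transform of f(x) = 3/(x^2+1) 3 * pi * exp(-Abs(k))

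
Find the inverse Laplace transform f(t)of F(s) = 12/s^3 6 * t^2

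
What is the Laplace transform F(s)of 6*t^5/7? 720/(7*s^6)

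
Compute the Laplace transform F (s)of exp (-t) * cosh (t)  (s+1)/ (s * (s+2))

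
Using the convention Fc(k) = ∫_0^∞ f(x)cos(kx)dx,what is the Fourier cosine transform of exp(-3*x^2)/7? sqrt(3)*sqrt(pi)*exp(-k^2/12)/42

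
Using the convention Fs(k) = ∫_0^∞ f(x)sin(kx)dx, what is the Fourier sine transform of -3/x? -3*pi/2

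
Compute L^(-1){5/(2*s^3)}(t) 5*t^2/4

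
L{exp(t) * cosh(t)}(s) (s - 1)/(s * (s - 2))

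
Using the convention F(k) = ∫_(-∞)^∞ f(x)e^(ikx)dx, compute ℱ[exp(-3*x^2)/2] sqrt(3)*sqrt(pi)*exp(-k^2/12)/6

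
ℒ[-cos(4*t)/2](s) -s/(2*s^2 + 32)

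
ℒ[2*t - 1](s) 2/s^2 - 1/s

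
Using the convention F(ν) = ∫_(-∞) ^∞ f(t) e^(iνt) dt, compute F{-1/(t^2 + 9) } -pi*exp(-3*Abs(ν) ) /3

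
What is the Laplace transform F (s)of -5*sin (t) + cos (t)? s/ (s^2 + 1) - 5/ (s^2 + 1)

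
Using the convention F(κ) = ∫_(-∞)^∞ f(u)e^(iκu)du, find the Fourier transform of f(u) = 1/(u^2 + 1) pi*exp(-Abs(κ))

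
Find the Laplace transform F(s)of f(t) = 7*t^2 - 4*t 14/s^3 - 4/s^2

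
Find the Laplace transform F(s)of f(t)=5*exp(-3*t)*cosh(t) 5*(s + 3)/((s + 3)^2 - 1)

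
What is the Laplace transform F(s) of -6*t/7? -6/(7*s^2) 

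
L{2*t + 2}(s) 2/s^2 + 2/s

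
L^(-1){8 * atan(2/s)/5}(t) 8 * sin(2 * t)/(5 * t)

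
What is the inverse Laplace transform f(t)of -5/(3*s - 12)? -5*exp(4*t)/3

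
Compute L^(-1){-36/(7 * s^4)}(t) -6 * t^3/7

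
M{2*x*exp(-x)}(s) 2*gamma(s + 1)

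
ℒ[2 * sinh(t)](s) 2/(s^2-1)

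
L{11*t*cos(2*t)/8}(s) 11*(s^2-4)/(8*(s^2+4)^2)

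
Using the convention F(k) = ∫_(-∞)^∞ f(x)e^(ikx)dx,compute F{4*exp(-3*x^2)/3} 4*sqrt(3)*sqrt(pi)*exp(-k^2/12)/9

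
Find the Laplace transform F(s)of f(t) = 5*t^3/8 15/(4*s^4)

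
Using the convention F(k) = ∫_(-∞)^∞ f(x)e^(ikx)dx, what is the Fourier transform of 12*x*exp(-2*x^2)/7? 3*sqrt(2)*I*sqrt(pi)*k*exp(-k^2/8)/14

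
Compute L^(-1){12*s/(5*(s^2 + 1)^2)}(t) 6*t*sin(t)/5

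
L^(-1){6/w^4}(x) x^3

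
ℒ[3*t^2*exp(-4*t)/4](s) 3/(2*(s + 4)^3)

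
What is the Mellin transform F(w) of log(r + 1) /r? -pi*csc(pi*w) /(w - 1) 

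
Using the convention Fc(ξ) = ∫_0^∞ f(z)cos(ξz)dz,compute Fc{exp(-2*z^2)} sqrt(2)*sqrt(pi)*exp(-ξ^2/8)/4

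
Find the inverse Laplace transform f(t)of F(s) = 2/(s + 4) 2 * exp(-4 * t)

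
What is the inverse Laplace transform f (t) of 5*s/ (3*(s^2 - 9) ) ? 5*cosh (3*t) /3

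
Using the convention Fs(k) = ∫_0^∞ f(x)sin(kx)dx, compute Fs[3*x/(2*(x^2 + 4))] 3*pi*exp(-2*k)/4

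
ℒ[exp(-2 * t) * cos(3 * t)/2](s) (s+2)/(2 * ((s+2)^2+9))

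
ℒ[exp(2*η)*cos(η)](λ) (λ - 2)/((λ - 2)^2 + 1)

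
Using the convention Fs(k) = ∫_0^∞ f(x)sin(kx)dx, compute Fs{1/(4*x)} pi/8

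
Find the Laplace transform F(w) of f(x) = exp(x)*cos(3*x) (w - 1) /((w - 1) ^2 + 9) 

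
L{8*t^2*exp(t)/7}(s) 16/(7*(s - 1)^3)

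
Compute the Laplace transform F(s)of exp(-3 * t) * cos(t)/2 (s+3)/(2 * ((s+3)^2+1))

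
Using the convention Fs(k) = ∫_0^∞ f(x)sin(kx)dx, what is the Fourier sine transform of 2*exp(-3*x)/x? 2*atan(k/3)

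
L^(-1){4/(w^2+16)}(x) sin(4 * x)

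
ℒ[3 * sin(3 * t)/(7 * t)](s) 3 * atan(3/s)/7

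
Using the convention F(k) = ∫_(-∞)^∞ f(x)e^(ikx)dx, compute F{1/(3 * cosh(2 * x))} pi/(6 * cosh(pi * k/4))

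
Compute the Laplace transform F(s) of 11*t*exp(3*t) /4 11/(4*(s - 3) ^2) 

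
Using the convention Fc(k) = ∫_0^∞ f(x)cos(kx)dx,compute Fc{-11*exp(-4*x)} -44/(k^2 + 16)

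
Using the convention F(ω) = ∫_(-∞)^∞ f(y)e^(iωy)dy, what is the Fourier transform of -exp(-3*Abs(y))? -6/(ω^2 + 9)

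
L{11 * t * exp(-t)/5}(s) 11/(5 * (s + 1)^2)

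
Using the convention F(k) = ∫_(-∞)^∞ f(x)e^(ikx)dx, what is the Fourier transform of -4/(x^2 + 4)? -2*pi*exp(-2*Abs(k))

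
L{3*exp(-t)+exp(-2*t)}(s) 3/(s+1)+1/(s+2)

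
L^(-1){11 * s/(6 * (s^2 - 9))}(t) 11 * cosh(3 * t)/6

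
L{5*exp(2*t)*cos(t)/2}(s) 5*(s - 2)/(2*((s - 2)^2 + 1))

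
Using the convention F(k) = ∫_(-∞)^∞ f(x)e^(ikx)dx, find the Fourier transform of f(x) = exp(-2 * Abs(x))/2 2/(k^2 + 4)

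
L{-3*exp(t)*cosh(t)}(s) 3*(1 - s)/(s*(s - 2))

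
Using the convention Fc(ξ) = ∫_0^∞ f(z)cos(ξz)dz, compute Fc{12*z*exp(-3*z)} 12*(9 - ξ^2)/(ξ^2 + 9)^2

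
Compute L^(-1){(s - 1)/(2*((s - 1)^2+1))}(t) exp(t)*cos(t)/2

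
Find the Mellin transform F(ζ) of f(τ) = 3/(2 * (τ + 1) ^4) gamma(ζ) * gamma(4 - ζ) /4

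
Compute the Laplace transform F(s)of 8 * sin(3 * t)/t 8 * atan(3/s)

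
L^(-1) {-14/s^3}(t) -7 * t^2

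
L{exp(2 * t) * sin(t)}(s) 1/((s - 2)^2 + 1)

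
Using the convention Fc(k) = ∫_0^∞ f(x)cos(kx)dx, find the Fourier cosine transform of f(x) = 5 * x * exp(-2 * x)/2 5 * (4 - k^2)/(2 * (k^2 + 4)^2)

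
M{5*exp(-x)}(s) 5*gamma(s)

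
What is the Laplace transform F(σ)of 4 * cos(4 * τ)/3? 4 * σ/(3 * (σ^2 + 16))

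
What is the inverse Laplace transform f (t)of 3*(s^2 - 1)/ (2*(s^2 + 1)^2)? 3*t*cos (t)/2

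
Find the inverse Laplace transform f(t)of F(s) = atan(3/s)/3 sin(3 * t)/(3 * t)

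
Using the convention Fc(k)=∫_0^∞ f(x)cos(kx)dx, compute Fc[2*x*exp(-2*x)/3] 2*(4 - k^2)/(3*(k^2+4)^2)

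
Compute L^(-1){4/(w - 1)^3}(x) 2 * x^2 * exp(x)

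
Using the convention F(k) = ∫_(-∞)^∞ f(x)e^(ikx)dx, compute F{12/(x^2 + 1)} 12*pi*exp(-Abs(k))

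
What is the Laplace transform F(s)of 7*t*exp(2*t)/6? 7/(6*(s - 2)^2)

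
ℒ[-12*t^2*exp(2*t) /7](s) -24/(7*(s - 2) ^3) 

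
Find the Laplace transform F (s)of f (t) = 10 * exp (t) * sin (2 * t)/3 20/ (3 * ( (s - 1)^2+4))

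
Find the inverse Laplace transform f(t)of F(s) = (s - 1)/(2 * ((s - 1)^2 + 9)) exp(t) * cos(3 * t)/2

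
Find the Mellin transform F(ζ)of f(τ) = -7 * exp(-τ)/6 -7 * gamma(ζ)/6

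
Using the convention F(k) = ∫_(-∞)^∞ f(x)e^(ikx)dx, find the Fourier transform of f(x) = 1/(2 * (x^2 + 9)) pi * exp(-3 * Abs(k))/6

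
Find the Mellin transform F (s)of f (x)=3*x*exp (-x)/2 3*gamma (s+1)/2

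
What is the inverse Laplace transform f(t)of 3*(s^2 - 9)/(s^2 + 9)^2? 3*t*cos(3*t)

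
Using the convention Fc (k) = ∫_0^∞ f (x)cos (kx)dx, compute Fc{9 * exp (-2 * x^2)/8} 9 * sqrt (2) * sqrt (pi) * exp (-k^2/8)/32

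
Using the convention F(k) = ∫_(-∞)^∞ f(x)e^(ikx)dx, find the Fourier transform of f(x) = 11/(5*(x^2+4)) 11*pi*exp(-2*Abs(k))/10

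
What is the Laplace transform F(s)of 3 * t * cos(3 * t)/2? 3 * (s^2 - 9)/(2 * (s^2+9)^2)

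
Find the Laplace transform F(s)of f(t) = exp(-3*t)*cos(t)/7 (s+3)/(7*((s+3)^2+1))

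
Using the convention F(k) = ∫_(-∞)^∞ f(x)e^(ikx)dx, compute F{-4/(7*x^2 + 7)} -4*pi*exp(-Abs(k))/7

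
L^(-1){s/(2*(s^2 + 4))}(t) cos(2*t)/2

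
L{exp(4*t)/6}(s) 1/(6*(s - 4))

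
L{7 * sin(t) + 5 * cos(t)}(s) 7/(s^2 + 1) + 5 * s/(s^2 + 1)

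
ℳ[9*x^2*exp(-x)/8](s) 9*gamma(s + 2)/8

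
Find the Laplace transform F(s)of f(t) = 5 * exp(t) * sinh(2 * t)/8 5/(4 * ((s - 1)^2-4))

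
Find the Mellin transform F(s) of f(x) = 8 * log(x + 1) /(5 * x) -8 * pi * csc(pi * s) /(5 * s - 5) 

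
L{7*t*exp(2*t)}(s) 7/(s - 2)^2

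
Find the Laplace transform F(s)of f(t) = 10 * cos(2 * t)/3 10 * s/(3 * (s^2 + 4))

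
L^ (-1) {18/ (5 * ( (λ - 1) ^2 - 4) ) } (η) 9 * exp (η) * sinh (2 * η) /5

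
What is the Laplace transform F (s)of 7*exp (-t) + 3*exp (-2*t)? 7/ (s + 1) + 3/ (s + 2)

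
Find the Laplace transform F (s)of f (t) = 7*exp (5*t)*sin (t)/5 7/ (5*( (s - 5)^2 + 1))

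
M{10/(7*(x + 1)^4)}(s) 5*gamma(s)*gamma(4 - s)/21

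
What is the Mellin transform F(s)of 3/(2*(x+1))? 3*pi*csc(pi*s)/2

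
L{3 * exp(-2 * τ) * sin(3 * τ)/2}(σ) 9/(2 * ((σ + 2)^2 + 9))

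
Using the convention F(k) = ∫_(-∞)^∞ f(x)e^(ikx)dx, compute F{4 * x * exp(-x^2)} 2 * I * sqrt(pi) * k * exp(-k^2/4)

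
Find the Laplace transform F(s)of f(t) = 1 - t 1/s - 1/s^2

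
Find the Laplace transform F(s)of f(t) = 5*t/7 5/(7*s^2)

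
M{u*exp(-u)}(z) gamma(z + 1)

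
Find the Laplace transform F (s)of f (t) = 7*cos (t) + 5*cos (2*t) 7*s/ (s^2 + 1) + 5*s/ (s^2 + 4)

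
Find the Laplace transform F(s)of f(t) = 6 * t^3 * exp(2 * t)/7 36/(7 * (s - 2)^4)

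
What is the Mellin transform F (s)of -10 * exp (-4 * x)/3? -10 * gamma (s)/ (3 * 2^ (2 * s))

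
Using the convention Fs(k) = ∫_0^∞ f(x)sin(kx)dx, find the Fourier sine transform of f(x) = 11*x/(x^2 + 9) 11*pi*exp(-3*k)/2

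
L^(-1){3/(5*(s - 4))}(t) 3*exp(4*t)/5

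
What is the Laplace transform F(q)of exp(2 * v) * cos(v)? (q - 2)/((q - 2)^2 + 1)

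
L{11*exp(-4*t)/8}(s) 11/(8*(s+4))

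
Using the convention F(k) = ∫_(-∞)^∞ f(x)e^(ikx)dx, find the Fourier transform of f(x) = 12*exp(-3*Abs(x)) 72/(k^2 + 9)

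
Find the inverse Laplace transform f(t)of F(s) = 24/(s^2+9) 8*sin(3*t)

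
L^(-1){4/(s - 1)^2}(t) 4 * t * exp(t)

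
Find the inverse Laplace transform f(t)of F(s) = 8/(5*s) 8/5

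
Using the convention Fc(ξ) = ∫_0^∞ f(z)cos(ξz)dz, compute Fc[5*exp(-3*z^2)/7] 5*sqrt(3)*sqrt(pi)*exp(-ξ^2/12)/42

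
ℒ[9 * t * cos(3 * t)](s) 9 * (s^2 - 9)/(s^2 + 9)^2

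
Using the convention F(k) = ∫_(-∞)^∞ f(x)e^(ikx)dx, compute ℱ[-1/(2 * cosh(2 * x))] -pi/(4 * cosh(pi * k/4))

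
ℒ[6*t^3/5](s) 36/(5*s^4)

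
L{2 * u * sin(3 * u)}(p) 12 * p/(p^2 + 9)^2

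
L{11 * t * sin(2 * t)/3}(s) 44 * s/(3 * (s^2 + 4)^2)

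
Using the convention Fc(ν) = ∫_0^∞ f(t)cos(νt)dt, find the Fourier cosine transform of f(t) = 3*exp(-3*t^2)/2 sqrt(3)*sqrt(pi)*exp(-ν^2/12)/4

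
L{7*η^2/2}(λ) 7/λ^3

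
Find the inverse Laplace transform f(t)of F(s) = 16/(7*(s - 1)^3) 8*t^2*exp(t)/7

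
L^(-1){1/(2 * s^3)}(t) t^2/4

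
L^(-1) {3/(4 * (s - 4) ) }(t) 3 * exp(4 * t) /4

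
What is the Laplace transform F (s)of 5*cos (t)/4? 5*s/ (4*(s^2+1))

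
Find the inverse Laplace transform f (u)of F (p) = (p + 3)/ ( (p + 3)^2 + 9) exp (-3 * u) * cos (3 * u)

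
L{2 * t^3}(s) 12/s^4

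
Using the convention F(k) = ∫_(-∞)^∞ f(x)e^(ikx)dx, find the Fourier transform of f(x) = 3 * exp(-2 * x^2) 3 * sqrt(2) * sqrt(pi) * exp(-k^2/8)/2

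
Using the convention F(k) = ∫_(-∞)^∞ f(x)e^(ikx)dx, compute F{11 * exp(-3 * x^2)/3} 11 * sqrt(3) * sqrt(pi) * exp(-k^2/12)/9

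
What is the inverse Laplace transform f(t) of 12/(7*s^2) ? 12*t/7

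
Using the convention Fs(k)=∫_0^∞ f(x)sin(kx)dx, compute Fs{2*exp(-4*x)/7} 2*k/(7*(k^2 + 16))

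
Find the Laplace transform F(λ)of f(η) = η λ^(-2)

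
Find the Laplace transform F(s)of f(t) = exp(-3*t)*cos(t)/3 (s + 3)/(3*((s + 3)^2 + 1))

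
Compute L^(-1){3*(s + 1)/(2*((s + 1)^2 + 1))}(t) 3*exp(-t)*cos(t)/2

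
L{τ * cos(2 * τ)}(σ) (σ^2 - 4)/(σ^2 + 4)^2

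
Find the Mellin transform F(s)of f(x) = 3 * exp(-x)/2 3 * gamma(s)/2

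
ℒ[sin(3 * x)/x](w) atan(3/w)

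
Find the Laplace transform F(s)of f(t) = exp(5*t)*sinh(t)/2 1/(2*((s - 5)^2 - 1))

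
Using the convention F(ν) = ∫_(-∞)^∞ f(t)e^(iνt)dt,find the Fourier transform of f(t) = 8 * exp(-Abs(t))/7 16/(7 * (ν^2 + 1))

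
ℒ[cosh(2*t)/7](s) s/(7*(s^2 - 4))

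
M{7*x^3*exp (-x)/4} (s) 7*gamma (s + 3)/4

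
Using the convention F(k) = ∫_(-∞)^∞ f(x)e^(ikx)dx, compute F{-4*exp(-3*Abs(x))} -24/(k^2 + 9)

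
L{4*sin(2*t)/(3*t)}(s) 4*atan(2/s)/3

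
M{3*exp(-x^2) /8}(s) 3*gamma(s/2) /16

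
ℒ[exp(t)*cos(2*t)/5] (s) (s - 1)/(5*((s - 1)^2 + 4))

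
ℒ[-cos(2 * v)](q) -q/(q^2 + 4)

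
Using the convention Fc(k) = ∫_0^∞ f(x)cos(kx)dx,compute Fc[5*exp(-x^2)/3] 5*sqrt(pi)*exp(-k^2/4)/6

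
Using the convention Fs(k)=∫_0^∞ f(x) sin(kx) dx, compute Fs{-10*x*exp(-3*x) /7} -60*k/(7*(k^2 + 9) ^2) 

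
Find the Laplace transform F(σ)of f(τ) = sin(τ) 1/(σ^2 + 1)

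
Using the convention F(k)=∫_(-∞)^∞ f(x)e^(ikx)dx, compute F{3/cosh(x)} 3*pi/cosh(pi*k/2)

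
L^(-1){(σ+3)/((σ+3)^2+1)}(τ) exp(-3 * τ) * cos(τ)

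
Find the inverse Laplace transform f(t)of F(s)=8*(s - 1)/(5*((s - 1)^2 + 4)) 8*exp(t)*cos(2*t)/5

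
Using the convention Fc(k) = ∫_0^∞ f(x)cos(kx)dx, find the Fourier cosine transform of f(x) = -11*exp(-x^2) -11*sqrt(pi)*exp(-k^2/4)/2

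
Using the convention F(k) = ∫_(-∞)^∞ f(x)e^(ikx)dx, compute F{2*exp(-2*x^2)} sqrt(2)*sqrt(pi)*exp(-k^2/8)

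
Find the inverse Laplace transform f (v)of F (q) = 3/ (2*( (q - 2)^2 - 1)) 3*exp (2*v)*sinh (v)/2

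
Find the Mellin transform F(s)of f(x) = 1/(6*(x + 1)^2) (-pi*s + pi)/(6*sin(pi*s))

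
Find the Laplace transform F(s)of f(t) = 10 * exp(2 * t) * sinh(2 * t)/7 20/(7 * s * (s - 4))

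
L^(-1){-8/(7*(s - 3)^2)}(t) -8*t*exp(3*t)/7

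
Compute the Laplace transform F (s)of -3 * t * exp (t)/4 -3/ (4 * (s - 1)^2)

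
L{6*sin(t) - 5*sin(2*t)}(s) 6/(s^2 + 1) - 10/(s^2 + 4)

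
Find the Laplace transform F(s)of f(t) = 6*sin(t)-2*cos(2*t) 6/(s^2 + 1)-2*s/(s^2 + 4)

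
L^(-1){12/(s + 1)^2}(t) 12*t*exp(-t)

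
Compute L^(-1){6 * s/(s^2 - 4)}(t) 6 * cosh(2 * t)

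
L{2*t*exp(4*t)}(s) 2/(s - 4)^2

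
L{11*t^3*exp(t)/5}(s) 66/(5*(s - 1)^4)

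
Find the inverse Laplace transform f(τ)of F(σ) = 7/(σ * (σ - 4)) 7 * exp(2 * τ) * sinh(2 * τ)/2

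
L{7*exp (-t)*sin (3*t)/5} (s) 21/ (5*( (s + 1)^2 + 9))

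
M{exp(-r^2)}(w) gamma(w/2)/2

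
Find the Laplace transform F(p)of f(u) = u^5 120/p^6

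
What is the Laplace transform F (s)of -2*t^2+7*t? 7/s^2 - 4/s^3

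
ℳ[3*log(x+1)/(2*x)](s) -3*pi*csc(pi*s)/(2*s - 2)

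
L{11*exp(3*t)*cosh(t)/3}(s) 11*(s - 3)/(3*((s - 3)^2-1))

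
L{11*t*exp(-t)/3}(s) 11/(3*(s + 1)^2)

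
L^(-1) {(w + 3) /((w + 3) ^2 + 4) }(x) exp(-3*x)*cos(2*x) 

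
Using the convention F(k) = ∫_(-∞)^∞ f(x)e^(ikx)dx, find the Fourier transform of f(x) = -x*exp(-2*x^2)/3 -sqrt(2)*I*sqrt(pi)*k*exp(-k^2/8)/24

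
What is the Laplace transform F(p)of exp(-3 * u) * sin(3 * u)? 3/((p + 3)^2 + 9)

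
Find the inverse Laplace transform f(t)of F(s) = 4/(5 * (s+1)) 4 * exp(-t)/5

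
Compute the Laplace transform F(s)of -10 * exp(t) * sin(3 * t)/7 -30/(7 * (s - 1)^2 + 63)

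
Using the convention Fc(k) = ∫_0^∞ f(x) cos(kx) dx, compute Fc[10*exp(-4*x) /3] 40/(3*(k^2 + 16) ) 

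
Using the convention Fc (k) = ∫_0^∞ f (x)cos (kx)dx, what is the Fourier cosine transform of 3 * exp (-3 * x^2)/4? sqrt (3) * sqrt (pi) * exp (-k^2/12)/8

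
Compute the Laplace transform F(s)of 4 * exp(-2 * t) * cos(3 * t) 4 * (s + 2)/((s + 2)^2 + 9)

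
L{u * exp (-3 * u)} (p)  (p+3)^ (-2)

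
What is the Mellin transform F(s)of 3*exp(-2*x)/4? 3*gamma(s)/(4*2^s)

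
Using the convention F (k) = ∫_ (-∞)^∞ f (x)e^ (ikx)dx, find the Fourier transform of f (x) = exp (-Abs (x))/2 1/ (k^2 + 1)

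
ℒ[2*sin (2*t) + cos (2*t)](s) 4/ (s^2 + 4) + s/ (s^2 + 4)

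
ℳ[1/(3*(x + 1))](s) pi*csc(pi*s)/3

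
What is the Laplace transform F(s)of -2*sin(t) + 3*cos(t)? 3*s/(s^2 + 1) - 2/(s^2 + 1)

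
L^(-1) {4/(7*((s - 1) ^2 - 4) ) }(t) 2*exp(t)*sinh(2*t) /7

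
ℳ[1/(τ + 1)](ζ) pi*csc(pi*ζ)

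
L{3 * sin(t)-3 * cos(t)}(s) 3/(s^2+1)-3 * s/(s^2+1)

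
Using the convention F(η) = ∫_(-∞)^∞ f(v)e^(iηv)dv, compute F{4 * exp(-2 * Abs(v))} 16/(η^2+4)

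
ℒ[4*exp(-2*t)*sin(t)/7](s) 4/(7*((s+2)^2+1))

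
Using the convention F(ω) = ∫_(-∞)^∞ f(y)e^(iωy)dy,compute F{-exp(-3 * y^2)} -sqrt(3) * sqrt(pi) * exp(-ω^2/12)/3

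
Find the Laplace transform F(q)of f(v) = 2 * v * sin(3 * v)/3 4 * q/(q^2 + 9)^2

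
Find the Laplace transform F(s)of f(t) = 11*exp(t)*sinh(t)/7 11/(7*s*(s - 2))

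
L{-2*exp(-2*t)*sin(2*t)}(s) -4/((s + 2)^2 + 4)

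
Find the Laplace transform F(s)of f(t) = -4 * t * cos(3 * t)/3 4 * (9 - s^2)/(3 * (s^2 + 9)^2)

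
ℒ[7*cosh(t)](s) 7*s/(s^2-1)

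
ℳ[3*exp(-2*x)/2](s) 3*gamma(s)/(2*2^s)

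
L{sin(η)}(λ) 1/(λ^2+1)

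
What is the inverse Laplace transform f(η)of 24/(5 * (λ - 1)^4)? 4 * η^3 * exp(η)/5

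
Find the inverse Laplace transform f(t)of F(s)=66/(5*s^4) 11*t^3/5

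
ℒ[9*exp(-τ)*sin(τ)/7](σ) 9/(7*((σ + 1)^2 + 1))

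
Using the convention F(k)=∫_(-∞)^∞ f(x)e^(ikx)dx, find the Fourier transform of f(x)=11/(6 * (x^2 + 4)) 11 * pi * exp(-2 * Abs(k))/12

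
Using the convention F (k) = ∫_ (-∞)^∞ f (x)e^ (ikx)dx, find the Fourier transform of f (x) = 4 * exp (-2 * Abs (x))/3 16/ (3 * (k^2 + 4))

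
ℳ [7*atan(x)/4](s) -7*pi*sec(pi*s/2)/(8*s)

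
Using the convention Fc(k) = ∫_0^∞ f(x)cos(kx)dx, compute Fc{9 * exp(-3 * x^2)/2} 3 * sqrt(3) * sqrt(pi) * exp(-k^2/12)/4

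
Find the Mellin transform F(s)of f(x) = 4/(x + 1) 4 * pi * csc(pi * s)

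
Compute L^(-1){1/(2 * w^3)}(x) x^2/4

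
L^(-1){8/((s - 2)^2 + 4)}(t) 4 * exp(2 * t) * sin(2 * t)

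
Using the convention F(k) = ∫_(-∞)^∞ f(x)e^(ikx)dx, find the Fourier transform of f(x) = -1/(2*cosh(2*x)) -pi/(4*cosh(pi*k/4))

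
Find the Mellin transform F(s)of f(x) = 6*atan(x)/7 -3*pi*sec(pi*s/2)/(7*s)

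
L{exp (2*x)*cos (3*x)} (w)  (w - 2)/ ( (w - 2)^2 + 9)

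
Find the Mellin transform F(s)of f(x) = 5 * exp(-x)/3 5 * gamma(s)/3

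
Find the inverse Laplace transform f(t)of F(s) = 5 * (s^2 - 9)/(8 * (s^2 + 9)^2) 5 * t * cos(3 * t)/8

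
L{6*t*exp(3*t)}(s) 6/(s - 3)^2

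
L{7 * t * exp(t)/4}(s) 7/(4 * (s - 1)^2)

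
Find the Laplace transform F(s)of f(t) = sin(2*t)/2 1/(s^2 + 4)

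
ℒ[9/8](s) 9/(8 * s)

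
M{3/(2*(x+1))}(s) 3*pi*csc(pi*s)/2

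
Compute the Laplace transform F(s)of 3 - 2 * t 3/s - 2/s^2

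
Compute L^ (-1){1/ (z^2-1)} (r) sinh (r)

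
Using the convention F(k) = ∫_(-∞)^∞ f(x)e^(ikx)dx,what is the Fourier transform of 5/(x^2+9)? 5*pi*exp(-3*Abs(k))/3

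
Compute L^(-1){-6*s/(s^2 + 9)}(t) -6*cos(3*t)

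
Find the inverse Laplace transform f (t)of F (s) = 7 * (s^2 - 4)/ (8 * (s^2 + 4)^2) 7 * t * cos (2 * t)/8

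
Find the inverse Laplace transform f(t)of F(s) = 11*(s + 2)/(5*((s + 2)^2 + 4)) 11*exp(-2*t)*cos(2*t)/5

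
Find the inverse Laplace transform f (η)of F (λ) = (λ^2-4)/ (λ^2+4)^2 η * cos (2 * η)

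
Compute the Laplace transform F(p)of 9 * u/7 9/(7 * p^2)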